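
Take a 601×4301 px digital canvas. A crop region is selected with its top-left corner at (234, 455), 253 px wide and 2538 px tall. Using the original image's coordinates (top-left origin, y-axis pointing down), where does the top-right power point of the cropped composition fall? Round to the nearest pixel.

One third of the crop width 253 is 84.33 px.
One third of the crop height 2538 is 846.00 px.
The top-right point is two-thirds across and one-third down within the crop:
x = 234 + 2 × 84.33 ≈ 403; y = 455 + 1 × 846.00 ≈ 1301.

(403, 1301)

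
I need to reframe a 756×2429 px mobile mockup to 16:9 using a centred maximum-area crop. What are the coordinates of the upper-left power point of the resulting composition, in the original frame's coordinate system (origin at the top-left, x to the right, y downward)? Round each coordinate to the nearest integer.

x = 252 px, y = 1144 px

756/2429 < 16/9, so the 16:9 crop keeps the full width 756 and trims height to 756 × 9/16 = 425.25 px.
Top offset = (2429 − 425.25)/2 = 1001.88 px; left offset = 0.
Upper-left is one-third across and one-third down within the crop:
x = 0.00 + 1 × 756.00/3 ≈ 252; y = 1001.88 + 1 × 425.25/3 ≈ 1144.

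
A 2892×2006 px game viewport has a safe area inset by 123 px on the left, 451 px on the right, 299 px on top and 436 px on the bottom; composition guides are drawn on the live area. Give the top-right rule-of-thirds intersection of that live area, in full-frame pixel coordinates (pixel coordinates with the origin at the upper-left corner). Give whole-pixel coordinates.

Content width = 2892 − 123 − 451 = 2318 px; content height = 2006 − 299 − 436 = 1271 px.
Top-right is two-thirds across and one-third down within the live area.
x = 123 + 2 × 2318/3 = 123 + 1545.33 ≈ 1668
y = 299 + 1 × 1271/3 = 299 + 423.67 ≈ 723

x = 1668 px, y = 723 px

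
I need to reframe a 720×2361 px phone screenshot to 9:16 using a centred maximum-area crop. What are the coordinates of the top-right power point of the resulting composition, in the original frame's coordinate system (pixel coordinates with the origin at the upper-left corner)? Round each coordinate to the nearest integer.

720/2361 < 9/16, so the 9:16 crop keeps the full width 720 and trims height to 720 × 16/9 = 1280.00 px.
Top offset = (2361 − 1280.00)/2 = 540.50 px; left offset = 0.
Top-right is two-thirds across and one-third down within the crop:
x = 0.00 + 2 × 720.00/3 ≈ 480; y = 540.50 + 1 × 1280.00/3 ≈ 967.

(480, 967)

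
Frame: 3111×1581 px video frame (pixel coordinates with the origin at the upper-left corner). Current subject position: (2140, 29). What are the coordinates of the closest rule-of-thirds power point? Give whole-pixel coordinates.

Third lines: x ∈ {1037, 2074}, y ∈ {527, 1054}.
2140 is closer to x = 2074; 29 is closer to y = 527.
So the nearest intersection is the upper-right power point.

(2074, 527)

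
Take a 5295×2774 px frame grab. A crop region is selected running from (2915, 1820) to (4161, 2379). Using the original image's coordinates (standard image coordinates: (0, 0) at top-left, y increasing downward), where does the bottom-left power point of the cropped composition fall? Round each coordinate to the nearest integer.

Crop width = 4161 − 2915 = 1246 px; one third is 415.33 px.
Crop height = 2379 − 1820 = 559 px; one third is 186.33 px.
The bottom-left point is one-third across and two-thirds down within the crop:
x = 2915 + 1 × 415.33 ≈ 3330; y = 1820 + 2 × 186.33 ≈ 2193.

x = 3330 px, y = 2193 px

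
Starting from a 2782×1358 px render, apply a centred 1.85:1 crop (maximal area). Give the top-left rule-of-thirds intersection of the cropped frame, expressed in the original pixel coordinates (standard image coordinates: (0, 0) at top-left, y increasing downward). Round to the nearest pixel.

x = 972 px, y = 453 px

2782/1358 > 1.85/1, so the 1.85:1 crop keeps the full height 1358 and trims width to 1358 × 1.85/1 = 2512.30 px.
Left offset = (2782 − 2512.30)/2 = 134.85 px; top offset = 0.
Top-left is one-third across and one-third down within the crop:
x = 134.85 + 1 × 2512.30/3 ≈ 972; y = 0.00 + 1 × 1358.00/3 ≈ 453.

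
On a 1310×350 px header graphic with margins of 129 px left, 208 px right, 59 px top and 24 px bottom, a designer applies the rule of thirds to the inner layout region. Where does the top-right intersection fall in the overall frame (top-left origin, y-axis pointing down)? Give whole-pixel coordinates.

(778, 148)

Content width = 1310 − 129 − 208 = 973 px; content height = 350 − 59 − 24 = 267 px.
Top-right is two-thirds across and one-third down within the inner layout region.
x = 129 + 2 × 973/3 = 129 + 648.67 ≈ 778
y = 59 + 1 × 267/3 = 59 + 89.00 ≈ 148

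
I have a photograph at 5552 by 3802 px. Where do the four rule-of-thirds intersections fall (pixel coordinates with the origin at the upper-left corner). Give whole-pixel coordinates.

One third of 5552 is 1850.67; one third of 3802 is 1267.33.
Vertical third lines at x = 1851 and x = 3701; horizontal third lines at y = 1267 and y = 2535.

(1851, 1267), (3701, 1267), (1851, 2535), (3701, 2535)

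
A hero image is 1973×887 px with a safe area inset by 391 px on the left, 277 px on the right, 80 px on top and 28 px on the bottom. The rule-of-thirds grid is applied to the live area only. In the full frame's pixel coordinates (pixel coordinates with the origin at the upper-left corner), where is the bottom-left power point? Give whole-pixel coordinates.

x = 826 px, y = 599 px

Content width = 1973 − 391 − 277 = 1305 px; content height = 887 − 80 − 28 = 779 px.
Bottom-left is one-third across and two-thirds down within the live area.
x = 391 + 1 × 1305/3 = 391 + 435.00 ≈ 826
y = 80 + 2 × 779/3 = 80 + 519.33 ≈ 599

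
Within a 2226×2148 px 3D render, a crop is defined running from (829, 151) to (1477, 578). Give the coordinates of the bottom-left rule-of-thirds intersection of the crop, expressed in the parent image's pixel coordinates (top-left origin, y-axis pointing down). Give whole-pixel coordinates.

(1045, 436)

Crop width = 1477 − 829 = 648 px; one third is 216.00 px.
Crop height = 578 − 151 = 427 px; one third is 142.33 px.
The bottom-left point is one-third across and two-thirds down within the crop:
x = 829 + 1 × 216.00 ≈ 1045; y = 151 + 2 × 142.33 ≈ 436.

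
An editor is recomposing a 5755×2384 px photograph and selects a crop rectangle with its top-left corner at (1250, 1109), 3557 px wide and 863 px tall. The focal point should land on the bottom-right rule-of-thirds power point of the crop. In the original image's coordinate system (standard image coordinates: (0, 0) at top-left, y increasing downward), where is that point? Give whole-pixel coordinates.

One third of the crop width 3557 is 1185.67 px.
One third of the crop height 863 is 287.67 px.
The bottom-right point is two-thirds across and two-thirds down within the crop:
x = 1250 + 2 × 1185.67 ≈ 3621; y = 1109 + 2 × 287.67 ≈ 1684.

(3621, 1684)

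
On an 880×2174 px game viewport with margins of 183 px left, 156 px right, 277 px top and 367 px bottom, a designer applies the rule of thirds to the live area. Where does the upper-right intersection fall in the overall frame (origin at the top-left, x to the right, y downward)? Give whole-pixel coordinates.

x = 544 px, y = 787 px

Content width = 880 − 183 − 156 = 541 px; content height = 2174 − 277 − 367 = 1530 px.
Upper-right is two-thirds across and one-third down within the live area.
x = 183 + 2 × 541/3 = 183 + 360.67 ≈ 544
y = 277 + 1 × 1530/3 = 277 + 510.00 ≈ 787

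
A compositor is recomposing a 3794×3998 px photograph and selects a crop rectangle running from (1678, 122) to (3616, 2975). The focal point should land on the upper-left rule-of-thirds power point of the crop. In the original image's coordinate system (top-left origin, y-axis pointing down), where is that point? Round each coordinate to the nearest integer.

Crop width = 3616 − 1678 = 1938 px; one third is 646.00 px.
Crop height = 2975 − 122 = 2853 px; one third is 951.00 px.
The upper-left point is one-third across and one-third down within the crop:
x = 1678 + 1 × 646.00 ≈ 2324; y = 122 + 1 × 951.00 ≈ 1073.

(2324, 1073)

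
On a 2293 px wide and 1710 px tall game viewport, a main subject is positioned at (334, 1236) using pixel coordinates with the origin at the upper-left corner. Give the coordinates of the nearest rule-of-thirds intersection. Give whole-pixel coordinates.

Third lines: x ∈ {764, 1529}, y ∈ {570, 1140}.
334 is closer to x = 764; 1236 is closer to y = 1140.
So the nearest intersection is the lower-left power point.

x = 764 px, y = 1140 px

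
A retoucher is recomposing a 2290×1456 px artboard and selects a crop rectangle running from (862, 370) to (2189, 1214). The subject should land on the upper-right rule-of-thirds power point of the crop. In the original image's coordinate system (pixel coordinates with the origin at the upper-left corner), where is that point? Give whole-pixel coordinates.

x = 1747 px, y = 651 px

Crop width = 2189 − 862 = 1327 px; one third is 442.33 px.
Crop height = 1214 − 370 = 844 px; one third is 281.33 px.
The upper-right point is two-thirds across and one-third down within the crop:
x = 862 + 2 × 442.33 ≈ 1747; y = 370 + 1 × 281.33 ≈ 651.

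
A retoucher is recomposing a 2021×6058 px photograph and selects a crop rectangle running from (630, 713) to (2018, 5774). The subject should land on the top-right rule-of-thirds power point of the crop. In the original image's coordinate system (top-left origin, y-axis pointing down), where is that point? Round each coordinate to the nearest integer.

x = 1555 px, y = 2400 px

Crop width = 2018 − 630 = 1388 px; one third is 462.67 px.
Crop height = 5774 − 713 = 5061 px; one third is 1687.00 px.
The top-right point is two-thirds across and one-third down within the crop:
x = 630 + 2 × 462.67 ≈ 1555; y = 713 + 1 × 1687.00 ≈ 2400.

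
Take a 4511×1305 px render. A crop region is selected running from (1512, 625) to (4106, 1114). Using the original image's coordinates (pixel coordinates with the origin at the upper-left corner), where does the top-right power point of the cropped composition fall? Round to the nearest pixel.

Crop width = 4106 − 1512 = 2594 px; one third is 864.67 px.
Crop height = 1114 − 625 = 489 px; one third is 163.00 px.
The top-right point is two-thirds across and one-third down within the crop:
x = 1512 + 2 × 864.67 ≈ 3241; y = 625 + 1 × 163.00 ≈ 788.

(3241, 788)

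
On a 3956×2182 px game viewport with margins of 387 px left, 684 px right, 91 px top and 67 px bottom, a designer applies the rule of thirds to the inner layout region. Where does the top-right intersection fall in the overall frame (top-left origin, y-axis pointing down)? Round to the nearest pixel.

(2310, 766)

Content width = 3956 − 387 − 684 = 2885 px; content height = 2182 − 91 − 67 = 2024 px.
Top-right is two-thirds across and one-third down within the inner layout region.
x = 387 + 2 × 2885/3 = 387 + 1923.33 ≈ 2310
y = 91 + 1 × 2024/3 = 91 + 674.67 ≈ 766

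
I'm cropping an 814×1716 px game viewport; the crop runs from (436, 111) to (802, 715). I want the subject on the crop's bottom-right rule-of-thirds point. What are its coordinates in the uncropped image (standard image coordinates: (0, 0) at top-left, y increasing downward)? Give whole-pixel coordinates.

Crop width = 802 − 436 = 366 px; one third is 122.00 px.
Crop height = 715 − 111 = 604 px; one third is 201.33 px.
The bottom-right point is two-thirds across and two-thirds down within the crop:
x = 436 + 2 × 122.00 ≈ 680; y = 111 + 2 × 201.33 ≈ 514.

(680, 514)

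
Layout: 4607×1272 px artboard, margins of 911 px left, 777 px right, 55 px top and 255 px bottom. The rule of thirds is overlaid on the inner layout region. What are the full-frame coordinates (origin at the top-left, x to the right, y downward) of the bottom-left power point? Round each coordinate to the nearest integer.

(1884, 696)

Content width = 4607 − 911 − 777 = 2919 px; content height = 1272 − 55 − 255 = 962 px.
Bottom-left is one-third across and two-thirds down within the inner layout region.
x = 911 + 1 × 2919/3 = 911 + 973.00 ≈ 1884
y = 55 + 2 × 962/3 = 55 + 641.33 ≈ 696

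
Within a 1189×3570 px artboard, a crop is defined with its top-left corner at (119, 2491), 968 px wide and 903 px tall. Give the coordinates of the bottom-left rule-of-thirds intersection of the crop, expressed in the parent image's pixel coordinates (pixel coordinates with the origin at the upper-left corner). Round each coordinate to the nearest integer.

One third of the crop width 968 is 322.67 px.
One third of the crop height 903 is 301.00 px.
The bottom-left point is one-third across and two-thirds down within the crop:
x = 119 + 1 × 322.67 ≈ 442; y = 2491 + 2 × 301.00 ≈ 3093.

(442, 3093)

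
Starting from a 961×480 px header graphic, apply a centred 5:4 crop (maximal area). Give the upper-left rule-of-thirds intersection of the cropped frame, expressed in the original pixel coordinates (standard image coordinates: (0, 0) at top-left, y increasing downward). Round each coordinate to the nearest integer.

961/480 > 5/4, so the 5:4 crop keeps the full height 480 and trims width to 480 × 5/4 = 600.00 px.
Left offset = (961 − 600.00)/2 = 180.50 px; top offset = 0.
Upper-left is one-third across and one-third down within the crop:
x = 180.50 + 1 × 600.00/3 ≈ 381; y = 0.00 + 1 × 480.00/3 ≈ 160.

(381, 160)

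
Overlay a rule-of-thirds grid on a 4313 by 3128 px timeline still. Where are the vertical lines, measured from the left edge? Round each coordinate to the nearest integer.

4313 / 3 = 1437.67, so the vertical lines sit at one and two thirds of 4313.

x = 1438 px and x = 2875 px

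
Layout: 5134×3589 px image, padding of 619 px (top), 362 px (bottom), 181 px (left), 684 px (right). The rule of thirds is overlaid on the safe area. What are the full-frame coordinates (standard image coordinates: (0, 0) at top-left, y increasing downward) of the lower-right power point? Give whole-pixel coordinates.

Content width = 5134 − 181 − 684 = 4269 px; content height = 3589 − 619 − 362 = 2608 px.
Lower-right is two-thirds across and two-thirds down within the safe area.
x = 181 + 2 × 4269/3 = 181 + 2846.00 ≈ 3027
y = 619 + 2 × 2608/3 = 619 + 1738.67 ≈ 2358

x = 3027 px, y = 2358 px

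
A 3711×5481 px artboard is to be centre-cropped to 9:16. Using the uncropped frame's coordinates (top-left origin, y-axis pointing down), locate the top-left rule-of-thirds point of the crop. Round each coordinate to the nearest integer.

3711/5481 > 9/16, so the 9:16 crop keeps the full height 5481 and trims width to 5481 × 9/16 = 3083.06 px.
Left offset = (3711 − 3083.06)/2 = 313.97 px; top offset = 0.
Top-left is one-third across and one-third down within the crop:
x = 313.97 + 1 × 3083.06/3 ≈ 1342; y = 0.00 + 1 × 5481.00/3 ≈ 1827.

(1342, 1827)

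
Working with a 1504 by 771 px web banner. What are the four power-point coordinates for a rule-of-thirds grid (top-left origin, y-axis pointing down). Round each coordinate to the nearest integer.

(501, 257), (1003, 257), (501, 514), (1003, 514)

One third of 1504 is 501.33; one third of 771 is 257.
Vertical third lines at x = 501 and x = 1003; horizontal third lines at y = 257 and y = 514.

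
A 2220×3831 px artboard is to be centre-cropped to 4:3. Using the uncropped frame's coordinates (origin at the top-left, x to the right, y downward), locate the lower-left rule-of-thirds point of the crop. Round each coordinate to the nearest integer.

(740, 2193)

2220/3831 < 4/3, so the 4:3 crop keeps the full width 2220 and trims height to 2220 × 3/4 = 1665.00 px.
Top offset = (3831 − 1665.00)/2 = 1083.00 px; left offset = 0.
Lower-left is one-third across and two-thirds down within the crop:
x = 0.00 + 1 × 2220.00/3 ≈ 740; y = 1083.00 + 2 × 1665.00/3 ≈ 2193.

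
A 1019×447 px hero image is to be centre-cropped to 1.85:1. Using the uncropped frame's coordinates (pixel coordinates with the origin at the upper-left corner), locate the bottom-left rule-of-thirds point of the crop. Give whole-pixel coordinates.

1019/447 > 1.85/1, so the 1.85:1 crop keeps the full height 447 and trims width to 447 × 1.85/1 = 826.95 px.
Left offset = (1019 − 826.95)/2 = 96.02 px; top offset = 0.
Bottom-left is one-third across and two-thirds down within the crop:
x = 96.02 + 1 × 826.95/3 ≈ 372; y = 0.00 + 2 × 447.00/3 ≈ 298.

x = 372 px, y = 298 px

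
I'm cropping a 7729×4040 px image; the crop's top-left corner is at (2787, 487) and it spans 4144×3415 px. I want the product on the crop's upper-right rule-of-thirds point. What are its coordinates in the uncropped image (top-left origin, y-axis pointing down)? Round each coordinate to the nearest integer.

One third of the crop width 4144 is 1381.33 px.
One third of the crop height 3415 is 1138.33 px.
The upper-right point is two-thirds across and one-third down within the crop:
x = 2787 + 2 × 1381.33 ≈ 5550; y = 487 + 1 × 1138.33 ≈ 1625.

x = 5550 px, y = 1625 px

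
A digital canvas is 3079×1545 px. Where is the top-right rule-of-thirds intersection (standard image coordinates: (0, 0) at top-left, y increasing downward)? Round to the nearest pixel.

The top-right point sits two-thirds of the way across and one-third of the way down.
x = 2 × 3079/3 ≈ 2053; y = 1 × 1545/3 ≈ 515.

(2053, 515)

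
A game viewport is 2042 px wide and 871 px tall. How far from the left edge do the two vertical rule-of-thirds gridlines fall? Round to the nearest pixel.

681 px and 1361 px

2042 / 3 = 680.67, so the vertical lines sit at one and two thirds of 2042.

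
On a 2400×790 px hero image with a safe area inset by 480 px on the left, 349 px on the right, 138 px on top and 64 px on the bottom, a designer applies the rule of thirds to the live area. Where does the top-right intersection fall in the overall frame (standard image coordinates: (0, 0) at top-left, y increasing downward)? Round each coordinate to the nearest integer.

(1527, 334)

Content width = 2400 − 480 − 349 = 1571 px; content height = 790 − 138 − 64 = 588 px.
Top-right is two-thirds across and one-third down within the live area.
x = 480 + 2 × 1571/3 = 480 + 1047.33 ≈ 1527
y = 138 + 1 × 588/3 = 138 + 196.00 ≈ 334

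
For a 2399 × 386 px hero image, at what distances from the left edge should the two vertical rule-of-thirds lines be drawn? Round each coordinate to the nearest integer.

x = 800 px and x = 1599 px

2399 / 3 = 799.67, so the vertical lines sit at one and two thirds of 2399.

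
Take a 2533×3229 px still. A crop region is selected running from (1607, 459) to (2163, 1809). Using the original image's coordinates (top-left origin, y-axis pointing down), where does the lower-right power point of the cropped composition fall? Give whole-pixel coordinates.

(1978, 1359)

Crop width = 2163 − 1607 = 556 px; one third is 185.33 px.
Crop height = 1809 − 459 = 1350 px; one third is 450.00 px.
The lower-right point is two-thirds across and two-thirds down within the crop:
x = 1607 + 2 × 185.33 ≈ 1978; y = 459 + 2 × 450.00 ≈ 1359.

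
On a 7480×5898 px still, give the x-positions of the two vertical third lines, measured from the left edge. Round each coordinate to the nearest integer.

x = 2493 px and x = 4987 px

7480 / 3 = 2493.33, so the vertical lines sit at one and two thirds of 7480.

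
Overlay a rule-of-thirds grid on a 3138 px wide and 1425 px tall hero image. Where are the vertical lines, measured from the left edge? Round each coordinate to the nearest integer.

3138 / 3 = 1046, so the vertical lines sit at one and two thirds of 3138.

x = 1046 px and x = 2092 px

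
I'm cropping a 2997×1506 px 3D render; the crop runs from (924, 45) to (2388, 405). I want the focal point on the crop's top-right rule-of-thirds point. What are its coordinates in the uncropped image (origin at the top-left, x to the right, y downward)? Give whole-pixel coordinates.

Crop width = 2388 − 924 = 1464 px; one third is 488.00 px.
Crop height = 405 − 45 = 360 px; one third is 120.00 px.
The top-right point is two-thirds across and one-third down within the crop:
x = 924 + 2 × 488.00 ≈ 1900; y = 45 + 1 × 120.00 ≈ 165.

x = 1900 px, y = 165 px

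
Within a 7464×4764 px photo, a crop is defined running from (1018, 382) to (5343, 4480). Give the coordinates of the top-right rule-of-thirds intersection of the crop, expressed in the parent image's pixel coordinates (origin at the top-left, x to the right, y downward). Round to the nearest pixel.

x = 3901 px, y = 1748 px

Crop width = 5343 − 1018 = 4325 px; one third is 1441.67 px.
Crop height = 4480 − 382 = 4098 px; one third is 1366.00 px.
The top-right point is two-thirds across and one-third down within the crop:
x = 1018 + 2 × 1441.67 ≈ 3901; y = 382 + 1 × 1366.00 ≈ 1748.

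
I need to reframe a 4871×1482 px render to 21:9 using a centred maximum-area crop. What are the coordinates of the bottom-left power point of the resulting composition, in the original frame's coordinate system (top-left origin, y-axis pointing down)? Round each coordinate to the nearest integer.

x = 1859 px, y = 988 px

4871/1482 > 21/9, so the 21:9 crop keeps the full height 1482 and trims width to 1482 × 21/9 = 3458.00 px.
Left offset = (4871 − 3458.00)/2 = 706.50 px; top offset = 0.
Bottom-left is one-third across and two-thirds down within the crop:
x = 706.50 + 1 × 3458.00/3 ≈ 1859; y = 0.00 + 2 × 1482.00/3 ≈ 988.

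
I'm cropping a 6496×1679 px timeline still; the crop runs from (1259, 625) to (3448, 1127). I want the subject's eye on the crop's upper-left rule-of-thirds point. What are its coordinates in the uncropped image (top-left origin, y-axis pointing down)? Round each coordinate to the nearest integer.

Crop width = 3448 − 1259 = 2189 px; one third is 729.67 px.
Crop height = 1127 − 625 = 502 px; one third is 167.33 px.
The upper-left point is one-third across and one-third down within the crop:
x = 1259 + 1 × 729.67 ≈ 1989; y = 625 + 1 × 167.33 ≈ 792.

x = 1989 px, y = 792 px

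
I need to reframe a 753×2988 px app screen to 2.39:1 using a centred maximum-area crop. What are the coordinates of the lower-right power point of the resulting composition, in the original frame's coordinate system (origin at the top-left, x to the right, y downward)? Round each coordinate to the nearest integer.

753/2988 < 2.39/1, so the 2.39:1 crop keeps the full width 753 and trims height to 753 × 1/2.39 = 315.06 px.
Top offset = (2988 − 315.06)/2 = 1336.47 px; left offset = 0.
Lower-right is two-thirds across and two-thirds down within the crop:
x = 0.00 + 2 × 753.00/3 ≈ 502; y = 1336.47 + 2 × 315.06/3 ≈ 1547.

x = 502 px, y = 1547 px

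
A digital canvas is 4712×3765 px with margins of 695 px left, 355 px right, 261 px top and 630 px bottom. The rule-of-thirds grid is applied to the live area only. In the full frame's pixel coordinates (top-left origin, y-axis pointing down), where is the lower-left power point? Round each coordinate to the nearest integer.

(1916, 2177)

Content width = 4712 − 695 − 355 = 3662 px; content height = 3765 − 261 − 630 = 2874 px.
Lower-left is one-third across and two-thirds down within the live area.
x = 695 + 1 × 3662/3 = 695 + 1220.67 ≈ 1916
y = 261 + 2 × 2874/3 = 261 + 1916.00 ≈ 2177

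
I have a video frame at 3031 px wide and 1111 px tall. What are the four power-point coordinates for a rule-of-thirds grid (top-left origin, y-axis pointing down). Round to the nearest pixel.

(1010, 370), (2021, 370), (1010, 741), (2021, 741)

One third of 3031 is 1010.33; one third of 1111 is 370.33.
Vertical third lines at x = 1010 and x = 2021; horizontal third lines at y = 370 and y = 741.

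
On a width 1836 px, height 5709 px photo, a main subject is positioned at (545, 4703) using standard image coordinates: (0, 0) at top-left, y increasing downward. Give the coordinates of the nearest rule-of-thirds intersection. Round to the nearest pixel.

(612, 3806)

Third lines: x ∈ {612, 1224}, y ∈ {1903, 3806}.
545 is closer to x = 612; 4703 is closer to y = 3806.
So the nearest intersection is the lower-left power point.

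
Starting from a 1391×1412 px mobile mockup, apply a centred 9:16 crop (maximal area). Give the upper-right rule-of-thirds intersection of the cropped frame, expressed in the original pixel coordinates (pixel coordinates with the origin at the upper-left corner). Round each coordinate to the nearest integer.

x = 828 px, y = 471 px

1391/1412 > 9/16, so the 9:16 crop keeps the full height 1412 and trims width to 1412 × 9/16 = 794.25 px.
Left offset = (1391 − 794.25)/2 = 298.38 px; top offset = 0.
Upper-right is two-thirds across and one-third down within the crop:
x = 298.38 + 2 × 794.25/3 ≈ 828; y = 0.00 + 1 × 1412.00/3 ≈ 471.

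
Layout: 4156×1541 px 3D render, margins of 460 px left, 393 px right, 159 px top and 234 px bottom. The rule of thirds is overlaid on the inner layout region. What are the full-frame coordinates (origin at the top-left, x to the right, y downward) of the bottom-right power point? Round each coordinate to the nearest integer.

x = 2662 px, y = 924 px

Content width = 4156 − 460 − 393 = 3303 px; content height = 1541 − 159 − 234 = 1148 px.
Bottom-right is two-thirds across and two-thirds down within the inner layout region.
x = 460 + 2 × 3303/3 = 460 + 2202.00 ≈ 2662
y = 159 + 2 × 1148/3 = 159 + 765.33 ≈ 924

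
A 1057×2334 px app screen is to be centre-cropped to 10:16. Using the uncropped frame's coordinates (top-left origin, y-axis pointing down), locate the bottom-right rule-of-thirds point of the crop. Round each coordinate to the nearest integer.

(705, 1449)

1057/2334 < 10/16, so the 10:16 crop keeps the full width 1057 and trims height to 1057 × 16/10 = 1691.20 px.
Top offset = (2334 − 1691.20)/2 = 321.40 px; left offset = 0.
Bottom-right is two-thirds across and two-thirds down within the crop:
x = 0.00 + 2 × 1057.00/3 ≈ 705; y = 321.40 + 2 × 1691.20/3 ≈ 1449.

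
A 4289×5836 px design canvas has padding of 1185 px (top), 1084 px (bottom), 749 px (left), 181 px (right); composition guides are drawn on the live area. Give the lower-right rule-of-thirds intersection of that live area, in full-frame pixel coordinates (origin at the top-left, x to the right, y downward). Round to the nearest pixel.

x = 2988 px, y = 3563 px

Content width = 4289 − 749 − 181 = 3359 px; content height = 5836 − 1185 − 1084 = 3567 px.
Lower-right is two-thirds across and two-thirds down within the live area.
x = 749 + 2 × 3359/3 = 749 + 2239.33 ≈ 2988
y = 1185 + 2 × 3567/3 = 1185 + 2378.00 ≈ 3563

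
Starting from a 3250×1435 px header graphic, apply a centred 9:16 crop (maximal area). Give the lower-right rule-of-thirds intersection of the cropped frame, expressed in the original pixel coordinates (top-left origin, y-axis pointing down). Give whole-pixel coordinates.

x = 1760 px, y = 957 px

3250/1435 > 9/16, so the 9:16 crop keeps the full height 1435 and trims width to 1435 × 9/16 = 807.19 px.
Left offset = (3250 − 807.19)/2 = 1221.41 px; top offset = 0.
Lower-right is two-thirds across and two-thirds down within the crop:
x = 1221.41 + 2 × 807.19/3 ≈ 1760; y = 0.00 + 2 × 1435.00/3 ≈ 957.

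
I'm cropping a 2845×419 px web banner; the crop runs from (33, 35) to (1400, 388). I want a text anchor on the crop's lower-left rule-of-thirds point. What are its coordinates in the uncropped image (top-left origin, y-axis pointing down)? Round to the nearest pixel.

Crop width = 1400 − 33 = 1367 px; one third is 455.67 px.
Crop height = 388 − 35 = 353 px; one third is 117.67 px.
The lower-left point is one-third across and two-thirds down within the crop:
x = 33 + 1 × 455.67 ≈ 489; y = 35 + 2 × 117.67 ≈ 270.

x = 489 px, y = 270 px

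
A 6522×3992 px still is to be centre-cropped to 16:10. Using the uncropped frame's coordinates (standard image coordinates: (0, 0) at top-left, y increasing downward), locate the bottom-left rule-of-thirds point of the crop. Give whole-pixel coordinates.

6522/3992 > 16/10, so the 16:10 crop keeps the full height 3992 and trims width to 3992 × 16/10 = 6387.20 px.
Left offset = (6522 − 6387.20)/2 = 67.40 px; top offset = 0.
Bottom-left is one-third across and two-thirds down within the crop:
x = 67.40 + 1 × 6387.20/3 ≈ 2196; y = 0.00 + 2 × 3992.00/3 ≈ 2661.

(2196, 2661)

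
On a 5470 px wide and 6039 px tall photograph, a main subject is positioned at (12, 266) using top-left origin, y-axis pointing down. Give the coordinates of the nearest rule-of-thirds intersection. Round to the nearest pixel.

(1823, 2013)

Third lines: x ∈ {1823, 3647}, y ∈ {2013, 4026}.
12 is closer to x = 1823; 266 is closer to y = 2013.
So the nearest intersection is the upper-left power point.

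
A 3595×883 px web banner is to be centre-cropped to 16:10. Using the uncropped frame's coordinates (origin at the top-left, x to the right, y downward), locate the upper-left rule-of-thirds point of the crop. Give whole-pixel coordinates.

3595/883 > 16/10, so the 16:10 crop keeps the full height 883 and trims width to 883 × 16/10 = 1412.80 px.
Left offset = (3595 − 1412.80)/2 = 1091.10 px; top offset = 0.
Upper-left is one-third across and one-third down within the crop:
x = 1091.10 + 1 × 1412.80/3 ≈ 1562; y = 0.00 + 1 × 883.00/3 ≈ 294.

x = 1562 px, y = 294 px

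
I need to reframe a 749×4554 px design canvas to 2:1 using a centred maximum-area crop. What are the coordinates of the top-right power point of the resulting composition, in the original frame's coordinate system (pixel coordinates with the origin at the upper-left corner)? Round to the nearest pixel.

x = 499 px, y = 2215 px

749/4554 < 2/1, so the 2:1 crop keeps the full width 749 and trims height to 749 × 1/2 = 374.50 px.
Top offset = (4554 − 374.50)/2 = 2089.75 px; left offset = 0.
Top-right is two-thirds across and one-third down within the crop:
x = 0.00 + 2 × 749.00/3 ≈ 499; y = 2089.75 + 1 × 374.50/3 ≈ 2215.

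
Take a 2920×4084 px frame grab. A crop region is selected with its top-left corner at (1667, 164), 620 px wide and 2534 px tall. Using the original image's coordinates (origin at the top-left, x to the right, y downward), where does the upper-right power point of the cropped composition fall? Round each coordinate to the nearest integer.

x = 2080 px, y = 1009 px

One third of the crop width 620 is 206.67 px.
One third of the crop height 2534 is 844.67 px.
The upper-right point is two-thirds across and one-third down within the crop:
x = 1667 + 2 × 206.67 ≈ 2080; y = 164 + 1 × 844.67 ≈ 1009.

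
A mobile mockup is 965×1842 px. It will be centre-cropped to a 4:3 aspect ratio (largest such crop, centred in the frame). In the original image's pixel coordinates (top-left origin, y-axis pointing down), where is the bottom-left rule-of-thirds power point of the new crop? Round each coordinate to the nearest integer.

965/1842 < 4/3, so the 4:3 crop keeps the full width 965 and trims height to 965 × 3/4 = 723.75 px.
Top offset = (1842 − 723.75)/2 = 559.12 px; left offset = 0.
Bottom-left is one-third across and two-thirds down within the crop:
x = 0.00 + 1 × 965.00/3 ≈ 322; y = 559.12 + 2 × 723.75/3 ≈ 1042.

x = 322 px, y = 1042 px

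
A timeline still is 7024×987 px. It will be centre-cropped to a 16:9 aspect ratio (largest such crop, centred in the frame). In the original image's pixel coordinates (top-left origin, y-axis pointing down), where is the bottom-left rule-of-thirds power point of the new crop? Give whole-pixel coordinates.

7024/987 > 16/9, so the 16:9 crop keeps the full height 987 and trims width to 987 × 16/9 = 1754.67 px.
Left offset = (7024 − 1754.67)/2 = 2634.67 px; top offset = 0.
Bottom-left is one-third across and two-thirds down within the crop:
x = 2634.67 + 1 × 1754.67/3 ≈ 3220; y = 0.00 + 2 × 987.00/3 ≈ 658.

(3220, 658)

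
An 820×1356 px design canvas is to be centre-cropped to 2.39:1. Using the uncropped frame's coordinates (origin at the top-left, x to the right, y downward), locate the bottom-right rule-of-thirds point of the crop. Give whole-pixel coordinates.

x = 547 px, y = 735 px

820/1356 < 2.39/1, so the 2.39:1 crop keeps the full width 820 and trims height to 820 × 1/2.39 = 343.10 px.
Top offset = (1356 − 343.10)/2 = 506.45 px; left offset = 0.
Bottom-right is two-thirds across and two-thirds down within the crop:
x = 0.00 + 2 × 820.00/3 ≈ 547; y = 506.45 + 2 × 343.10/3 ≈ 735.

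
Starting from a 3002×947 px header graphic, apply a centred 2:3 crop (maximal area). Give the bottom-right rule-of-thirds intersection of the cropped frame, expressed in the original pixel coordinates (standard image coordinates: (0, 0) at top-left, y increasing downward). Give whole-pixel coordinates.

(1606, 631)

3002/947 > 2/3, so the 2:3 crop keeps the full height 947 and trims width to 947 × 2/3 = 631.33 px.
Left offset = (3002 − 631.33)/2 = 1185.33 px; top offset = 0.
Bottom-right is two-thirds across and two-thirds down within the crop:
x = 1185.33 + 2 × 631.33/3 ≈ 1606; y = 0.00 + 2 × 947.00/3 ≈ 631.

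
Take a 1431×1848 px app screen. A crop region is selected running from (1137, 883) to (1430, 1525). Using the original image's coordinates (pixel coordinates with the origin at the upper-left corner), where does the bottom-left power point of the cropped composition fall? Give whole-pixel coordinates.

x = 1235 px, y = 1311 px

Crop width = 1430 − 1137 = 293 px; one third is 97.67 px.
Crop height = 1525 − 883 = 642 px; one third is 214.00 px.
The bottom-left point is one-third across and two-thirds down within the crop:
x = 1137 + 1 × 97.67 ≈ 1235; y = 883 + 2 × 214.00 ≈ 1311.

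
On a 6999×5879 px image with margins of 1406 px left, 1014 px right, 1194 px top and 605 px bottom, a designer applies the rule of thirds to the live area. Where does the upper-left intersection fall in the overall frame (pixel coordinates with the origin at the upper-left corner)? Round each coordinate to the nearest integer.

(2932, 2554)

Content width = 6999 − 1406 − 1014 = 4579 px; content height = 5879 − 1194 − 605 = 4080 px.
Upper-left is one-third across and one-third down within the live area.
x = 1406 + 1 × 4579/3 = 1406 + 1526.33 ≈ 2932
y = 1194 + 1 × 4080/3 = 1194 + 1360.00 ≈ 2554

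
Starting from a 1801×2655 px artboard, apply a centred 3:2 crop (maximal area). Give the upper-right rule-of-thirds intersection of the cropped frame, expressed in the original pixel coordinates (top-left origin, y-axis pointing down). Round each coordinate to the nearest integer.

1801/2655 < 3/2, so the 3:2 crop keeps the full width 1801 and trims height to 1801 × 2/3 = 1200.67 px.
Top offset = (2655 − 1200.67)/2 = 727.17 px; left offset = 0.
Upper-right is two-thirds across and one-third down within the crop:
x = 0.00 + 2 × 1801.00/3 ≈ 1201; y = 727.17 + 1 × 1200.67/3 ≈ 1127.

(1201, 1127)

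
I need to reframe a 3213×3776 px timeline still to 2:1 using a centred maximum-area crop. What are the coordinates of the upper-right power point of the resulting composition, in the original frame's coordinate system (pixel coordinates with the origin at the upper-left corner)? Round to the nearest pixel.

(2142, 1620)

3213/3776 < 2/1, so the 2:1 crop keeps the full width 3213 and trims height to 3213 × 1/2 = 1606.50 px.
Top offset = (3776 − 1606.50)/2 = 1084.75 px; left offset = 0.
Upper-right is two-thirds across and one-third down within the crop:
x = 0.00 + 2 × 3213.00/3 ≈ 2142; y = 1084.75 + 1 × 1606.50/3 ≈ 1620.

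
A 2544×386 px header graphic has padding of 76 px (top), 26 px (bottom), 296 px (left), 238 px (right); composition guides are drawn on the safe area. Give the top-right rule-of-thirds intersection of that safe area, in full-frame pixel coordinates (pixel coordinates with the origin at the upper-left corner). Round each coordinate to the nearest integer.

Content width = 2544 − 296 − 238 = 2010 px; content height = 386 − 76 − 26 = 284 px.
Top-right is two-thirds across and one-third down within the safe area.
x = 296 + 2 × 2010/3 = 296 + 1340.00 ≈ 1636
y = 76 + 1 × 284/3 = 76 + 94.67 ≈ 171

(1636, 171)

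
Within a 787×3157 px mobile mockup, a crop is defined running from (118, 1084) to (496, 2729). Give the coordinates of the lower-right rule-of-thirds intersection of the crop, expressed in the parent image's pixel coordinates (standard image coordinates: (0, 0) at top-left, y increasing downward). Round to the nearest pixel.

(370, 2181)

Crop width = 496 − 118 = 378 px; one third is 126.00 px.
Crop height = 2729 − 1084 = 1645 px; one third is 548.33 px.
The lower-right point is two-thirds across and two-thirds down within the crop:
x = 118 + 2 × 126.00 ≈ 370; y = 1084 + 2 × 548.33 ≈ 2181.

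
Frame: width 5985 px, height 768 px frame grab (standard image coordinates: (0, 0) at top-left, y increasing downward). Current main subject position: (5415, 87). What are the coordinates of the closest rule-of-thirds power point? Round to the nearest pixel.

Third lines: x ∈ {1995, 3990}, y ∈ {256, 512}.
5415 is closer to x = 3990; 87 is closer to y = 256.
So the nearest intersection is the upper-right power point.

(3990, 256)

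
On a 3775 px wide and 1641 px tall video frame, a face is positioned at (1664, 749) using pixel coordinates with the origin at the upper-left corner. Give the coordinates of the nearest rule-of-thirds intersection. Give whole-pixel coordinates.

x = 1258 px, y = 547 px

Third lines: x ∈ {1258, 2517}, y ∈ {547, 1094}.
1664 is closer to x = 1258; 749 is closer to y = 547.
So the nearest intersection is the upper-left power point.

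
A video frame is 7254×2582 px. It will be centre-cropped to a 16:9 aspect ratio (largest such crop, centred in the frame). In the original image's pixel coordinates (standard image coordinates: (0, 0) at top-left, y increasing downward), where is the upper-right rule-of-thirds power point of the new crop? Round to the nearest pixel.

7254/2582 > 16/9, so the 16:9 crop keeps the full height 2582 and trims width to 2582 × 16/9 = 4590.22 px.
Left offset = (7254 − 4590.22)/2 = 1331.89 px; top offset = 0.
Upper-right is two-thirds across and one-third down within the crop:
x = 1331.89 + 2 × 4590.22/3 ≈ 4392; y = 0.00 + 1 × 2582.00/3 ≈ 861.

x = 4392 px, y = 861 px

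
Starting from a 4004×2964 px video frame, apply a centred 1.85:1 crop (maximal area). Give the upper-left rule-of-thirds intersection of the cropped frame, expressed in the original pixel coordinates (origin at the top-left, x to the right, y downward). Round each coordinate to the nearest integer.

4004/2964 < 1.85/1, so the 1.85:1 crop keeps the full width 4004 and trims height to 4004 × 1/1.85 = 2164.32 px.
Top offset = (2964 − 2164.32)/2 = 399.84 px; left offset = 0.
Upper-left is one-third across and one-third down within the crop:
x = 0.00 + 1 × 4004.00/3 ≈ 1335; y = 399.84 + 1 × 2164.32/3 ≈ 1121.

(1335, 1121)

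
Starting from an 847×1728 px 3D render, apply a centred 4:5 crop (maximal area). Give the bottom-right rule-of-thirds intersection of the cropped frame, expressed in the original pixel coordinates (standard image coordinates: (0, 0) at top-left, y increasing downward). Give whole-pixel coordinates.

x = 565 px, y = 1040 px

847/1728 < 4/5, so the 4:5 crop keeps the full width 847 and trims height to 847 × 5/4 = 1058.75 px.
Top offset = (1728 − 1058.75)/2 = 334.62 px; left offset = 0.
Bottom-right is two-thirds across and two-thirds down within the crop:
x = 0.00 + 2 × 847.00/3 ≈ 565; y = 334.62 + 2 × 1058.75/3 ≈ 1040.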